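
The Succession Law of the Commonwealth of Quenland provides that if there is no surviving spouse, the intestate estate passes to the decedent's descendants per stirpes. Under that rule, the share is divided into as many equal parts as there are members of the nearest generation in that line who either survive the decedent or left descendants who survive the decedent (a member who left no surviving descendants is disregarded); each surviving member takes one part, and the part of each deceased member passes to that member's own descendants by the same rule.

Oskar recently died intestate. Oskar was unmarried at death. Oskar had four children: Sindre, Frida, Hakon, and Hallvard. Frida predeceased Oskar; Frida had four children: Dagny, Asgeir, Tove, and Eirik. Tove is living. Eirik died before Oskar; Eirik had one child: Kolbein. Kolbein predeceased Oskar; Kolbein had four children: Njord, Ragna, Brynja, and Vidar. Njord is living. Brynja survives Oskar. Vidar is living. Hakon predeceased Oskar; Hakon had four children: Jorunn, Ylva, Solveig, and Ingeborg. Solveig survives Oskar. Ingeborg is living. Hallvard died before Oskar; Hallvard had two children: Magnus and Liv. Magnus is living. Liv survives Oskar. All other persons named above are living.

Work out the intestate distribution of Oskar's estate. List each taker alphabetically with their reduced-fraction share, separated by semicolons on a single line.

There is no surviving spouse, so the entire estate passes to Oskar's descendants per stirpes.
The estate is divided into 4 equal shares of 1/4 among Sindre, Frida, Hakon, Hallvard.
Sindre is living and takes 1/4.
Frida predeceased; the 1/4 allotted to Frida's branch passes to Frida's issue by representation.
The 1/4 is divided into 4 equal shares of 1/16 among Dagny, Asgeir, Tove, Eirik.
Dagny is living and takes 1/16.
Asgeir is living and takes 1/16.
Tove is living and takes 1/16.
Eirik predeceased; the 1/16 allotted to Eirik's branch passes to Eirik's issue by representation.
Kolbein's line is the sole branch at this level, so the full 1/16 passes to Kolbein's issue by representation.
The 1/16 is divided into 4 equal shares of 1/64 among Njord, Ragna, Brynja, Vidar.
Njord is living and takes 1/64.
Ragna is living and takes 1/64.
Brynja is living and takes 1/64.
Vidar is living and takes 1/64.
Hakon predeceased; the 1/4 allotted to Hakon's branch passes to Hakon's issue by representation.
The 1/4 is divided into 4 equal shares of 1/16 among Jorunn, Ylva, Solveig, Ingeborg.
Jorunn is living and takes 1/16.
Ylva is living and takes 1/16.
Solveig is living and takes 1/16.
Ingeborg is living and takes 1/16.
Hallvard predeceased; the 1/4 allotted to Hallvard's branch passes to Hallvard's issue by representation.
The 1/4 is divided into 2 equal shares of 1/8 among Magnus, Liv.
Magnus is living and takes 1/8.
Liv is living and takes 1/8.

Asgeir 1/16; Brynja 1/64; Dagny 1/16; Ingeborg 1/16; Jorunn 1/16; Liv 1/8; Magnus 1/8; Njord 1/64; Ragna 1/64; Sindre 1/4; Solveig 1/16; Tove 1/16; Vidar 1/64; Ylva 1/16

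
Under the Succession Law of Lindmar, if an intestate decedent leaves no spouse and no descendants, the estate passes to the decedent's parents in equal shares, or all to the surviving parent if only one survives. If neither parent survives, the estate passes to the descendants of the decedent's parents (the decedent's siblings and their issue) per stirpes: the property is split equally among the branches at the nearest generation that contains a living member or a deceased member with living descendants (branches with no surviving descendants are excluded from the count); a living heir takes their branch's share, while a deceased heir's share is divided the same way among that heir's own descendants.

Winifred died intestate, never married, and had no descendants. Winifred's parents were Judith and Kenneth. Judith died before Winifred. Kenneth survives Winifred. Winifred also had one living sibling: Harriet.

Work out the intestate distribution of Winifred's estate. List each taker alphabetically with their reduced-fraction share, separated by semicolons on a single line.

Kenneth 1

Only one parent, Kenneth, survives, so Kenneth takes the entire estate. The siblings take nothing because a surviving parent has priority.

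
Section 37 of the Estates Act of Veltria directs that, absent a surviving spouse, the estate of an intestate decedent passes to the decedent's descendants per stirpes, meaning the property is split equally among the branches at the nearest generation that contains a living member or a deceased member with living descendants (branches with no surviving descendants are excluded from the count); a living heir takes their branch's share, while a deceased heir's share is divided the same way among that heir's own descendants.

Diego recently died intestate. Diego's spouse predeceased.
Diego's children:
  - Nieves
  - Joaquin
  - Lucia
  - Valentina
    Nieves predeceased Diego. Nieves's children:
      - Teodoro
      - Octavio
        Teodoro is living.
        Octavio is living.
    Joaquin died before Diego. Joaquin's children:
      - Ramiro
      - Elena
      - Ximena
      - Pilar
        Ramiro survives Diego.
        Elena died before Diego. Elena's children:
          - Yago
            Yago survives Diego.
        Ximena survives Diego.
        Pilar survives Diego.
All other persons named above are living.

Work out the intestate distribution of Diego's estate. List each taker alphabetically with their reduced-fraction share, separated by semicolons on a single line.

There is no surviving spouse, so the entire estate passes to Diego's descendants per stirpes.
The estate is divided into 4 equal shares of 1/4 among Nieves, Joaquin, Lucia, Valentina.
Nieves predeceased; the 1/4 allotted to Nieves's branch passes to Nieves's issue by representation.
The 1/4 is divided into 2 equal shares of 1/8 among Teodoro, Octavio.
Teodoro is living and takes 1/8.
Octavio is living and takes 1/8.
Joaquin predeceased; the 1/4 allotted to Joaquin's branch passes to Joaquin's issue by representation.
The 1/4 is divided into 4 equal shares of 1/16 among Ramiro, Elena, Ximena, Pilar.
Ramiro is living and takes 1/16.
Elena predeceased; the 1/16 allotted to Elena's branch passes to Elena's issue by representation.
Yago is the sole taker at this level and receives the full 1/16.
Ximena is living and takes 1/16.
Pilar is living and takes 1/16.
Lucia is living and takes 1/4.
Valentina is living and takes 1/4.

Lucia 1/4; Octavio 1/8; Pilar 1/16; Ramiro 1/16; Teodoro 1/8; Valentina 1/4; Ximena 1/16; Yago 1/16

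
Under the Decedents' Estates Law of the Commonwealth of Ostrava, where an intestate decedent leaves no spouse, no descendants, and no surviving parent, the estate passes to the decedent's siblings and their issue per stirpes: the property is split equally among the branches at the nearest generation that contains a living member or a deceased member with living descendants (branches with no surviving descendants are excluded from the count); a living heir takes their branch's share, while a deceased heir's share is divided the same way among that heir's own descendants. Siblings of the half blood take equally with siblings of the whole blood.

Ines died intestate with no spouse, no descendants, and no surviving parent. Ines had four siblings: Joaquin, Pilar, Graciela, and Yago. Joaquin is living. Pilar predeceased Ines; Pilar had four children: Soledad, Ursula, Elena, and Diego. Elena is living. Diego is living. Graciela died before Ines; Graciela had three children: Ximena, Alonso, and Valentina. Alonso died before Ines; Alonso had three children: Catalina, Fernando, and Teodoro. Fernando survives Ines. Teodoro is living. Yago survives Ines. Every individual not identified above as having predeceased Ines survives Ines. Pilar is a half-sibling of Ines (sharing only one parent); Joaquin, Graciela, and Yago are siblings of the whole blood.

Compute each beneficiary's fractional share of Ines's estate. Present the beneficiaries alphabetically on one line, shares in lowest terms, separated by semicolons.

No spouse, descendants, or parent survives, so the estate passes to Ines's siblings per stirpes.
Half-blood and whole-blood siblings take equally under the stated rule.
The estate is divided into 4 equal shares of 1/4 among Joaquin, Pilar, Graciela, Yago.
Joaquin is living and takes 1/4.
Pilar predeceased; the 1/4 allotted to Pilar's branch passes to Pilar's issue by representation.
The 1/4 is divided into 4 equal shares of 1/16 among Soledad, Ursula, Elena, Diego.
Soledad is living and takes 1/16.
Ursula is living and takes 1/16.
Elena is living and takes 1/16.
Diego is living and takes 1/16.
Graciela predeceased; the 1/4 allotted to Graciela's branch passes to Graciela's issue by representation.
The 1/4 is divided into 3 equal shares of 1/12 among Ximena, Alonso, Valentina.
Ximena is living and takes 1/12.
Alonso predeceased; the 1/12 allotted to Alonso's branch passes to Alonso's issue by representation.
The 1/12 is divided into 3 equal shares of 1/36 among Catalina, Fernando, Teodoro.
Catalina is living and takes 1/36.
Fernando is living and takes 1/36.
Teodoro is living and takes 1/36.
Valentina is living and takes 1/12.
Yago is living and takes 1/4.

Catalina 1/36; Diego 1/16; Elena 1/16; Fernando 1/36; Joaquin 1/4; Soledad 1/16; Teodoro 1/36; Ursula 1/16; Valentina 1/12; Ximena 1/12; Yago 1/4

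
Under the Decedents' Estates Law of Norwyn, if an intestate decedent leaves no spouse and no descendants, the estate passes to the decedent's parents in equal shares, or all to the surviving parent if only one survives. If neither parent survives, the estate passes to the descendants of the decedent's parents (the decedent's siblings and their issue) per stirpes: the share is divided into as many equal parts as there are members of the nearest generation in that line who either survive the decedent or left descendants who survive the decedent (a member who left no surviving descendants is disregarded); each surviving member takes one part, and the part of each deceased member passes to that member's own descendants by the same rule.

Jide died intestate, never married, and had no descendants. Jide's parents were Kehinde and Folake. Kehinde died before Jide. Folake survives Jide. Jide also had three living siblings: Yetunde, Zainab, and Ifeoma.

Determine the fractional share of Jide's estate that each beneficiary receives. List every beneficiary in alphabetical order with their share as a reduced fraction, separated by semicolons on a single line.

Folake 1

Only one parent, Folake, survives, so Folake takes the entire estate. The siblings take nothing because a surviving parent has priority.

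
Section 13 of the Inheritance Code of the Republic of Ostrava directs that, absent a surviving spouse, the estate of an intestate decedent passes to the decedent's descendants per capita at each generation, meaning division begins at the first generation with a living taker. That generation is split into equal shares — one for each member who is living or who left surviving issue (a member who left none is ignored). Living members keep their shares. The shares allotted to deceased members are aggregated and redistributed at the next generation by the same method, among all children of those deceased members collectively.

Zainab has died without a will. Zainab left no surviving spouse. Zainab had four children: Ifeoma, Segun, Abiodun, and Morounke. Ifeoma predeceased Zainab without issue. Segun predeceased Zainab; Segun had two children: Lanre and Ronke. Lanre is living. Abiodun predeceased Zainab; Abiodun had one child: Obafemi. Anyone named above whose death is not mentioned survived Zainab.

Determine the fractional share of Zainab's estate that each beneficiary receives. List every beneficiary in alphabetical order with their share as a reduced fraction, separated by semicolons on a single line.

There is no surviving spouse, so the entire estate passes to Zainab's descendants per capita at each generation.
At generation 1 (Segun, Abiodun, Morounke) there are 3 shares of (1)/3 = 1/3 each.
Living: Morounke — each takes 1/3.
Deceased: Segun and Abiodun. Their combined 2/3 is pooled and carried to generation 2.
At generation 2 (Lanre, Ronke, Obafemi) there are 3 shares of (2/3)/3 = 2/9 each.
Living: Lanre, Ronke, and Obafemi — each takes 2/9.

Lanre 2/9; Morounke 1/3; Obafemi 2/9; Ronke 2/9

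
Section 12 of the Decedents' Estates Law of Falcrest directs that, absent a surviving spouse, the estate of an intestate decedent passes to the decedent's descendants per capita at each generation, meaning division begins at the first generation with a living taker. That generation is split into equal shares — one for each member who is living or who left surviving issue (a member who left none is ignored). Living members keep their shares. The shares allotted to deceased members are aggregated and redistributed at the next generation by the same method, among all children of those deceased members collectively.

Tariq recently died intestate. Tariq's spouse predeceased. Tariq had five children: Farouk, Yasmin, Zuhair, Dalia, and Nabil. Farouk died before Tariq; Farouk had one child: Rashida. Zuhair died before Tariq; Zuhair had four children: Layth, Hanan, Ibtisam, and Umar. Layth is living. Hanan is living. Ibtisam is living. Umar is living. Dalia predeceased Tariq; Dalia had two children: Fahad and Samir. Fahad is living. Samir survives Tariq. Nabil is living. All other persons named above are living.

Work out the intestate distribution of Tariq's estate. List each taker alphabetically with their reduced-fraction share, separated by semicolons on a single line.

There is no surviving spouse, so the entire estate passes to Tariq's descendants per capita at each generation.
At generation 1 (Farouk, Yasmin, Zuhair, Dalia, Nabil) there are 5 shares of (1)/5 = 1/5 each.
Living: Yasmin and Nabil — each takes 1/5.
Deceased: Farouk, Zuhair, and Dalia. Their combined 3/5 is pooled and carried to generation 2.
At generation 2 (Rashida, Layth, Hanan, Ibtisam, Umar, Fahad, Samir) there are 7 shares of (3/5)/7 = 3/35 each.
Living: Rashida, Layth, Hanan, Ibtisam, Umar, Fahad, and Samir — each takes 3/35.

Fahad 3/35; Hanan 3/35; Ibtisam 3/35; Layth 3/35; Nabil 1/5; Rashida 3/35; Samir 3/35; Umar 3/35; Yasmin 1/5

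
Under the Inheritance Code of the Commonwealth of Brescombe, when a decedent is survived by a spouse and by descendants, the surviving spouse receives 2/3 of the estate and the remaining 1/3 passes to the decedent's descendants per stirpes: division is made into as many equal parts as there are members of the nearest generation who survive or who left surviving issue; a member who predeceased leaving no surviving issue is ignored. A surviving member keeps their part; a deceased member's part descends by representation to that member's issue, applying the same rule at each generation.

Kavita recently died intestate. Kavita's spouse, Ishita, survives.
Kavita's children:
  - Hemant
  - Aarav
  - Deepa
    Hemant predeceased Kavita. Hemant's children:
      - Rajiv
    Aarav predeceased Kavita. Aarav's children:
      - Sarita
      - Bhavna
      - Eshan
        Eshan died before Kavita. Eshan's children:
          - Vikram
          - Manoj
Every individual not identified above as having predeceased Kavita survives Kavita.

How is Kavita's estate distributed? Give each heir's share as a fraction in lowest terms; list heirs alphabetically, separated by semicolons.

Ishita, as surviving spouse, takes 2/3.
The remaining 1/3 passes to Kavita's descendants per stirpes.
The 1/3 is divided into 3 equal shares of 1/9 among Hemant, Aarav, Deepa.
Hemant predeceased; the 1/9 allotted to Hemant's branch passes to Hemant's issue by representation.
Rajiv is the sole taker at this level and receives the full 1/9.
Aarav predeceased; the 1/9 allotted to Aarav's branch passes to Aarav's issue by representation.
The 1/9 is divided into 3 equal shares of 1/27 among Sarita, Bhavna, Eshan.
Sarita is living and takes 1/27.
Bhavna is living and takes 1/27.
Eshan predeceased; the 1/27 allotted to Eshan's branch passes to Eshan's issue by representation.
The 1/27 is divided into 2 equal shares of 1/54 among Vikram, Manoj.
Vikram is living and takes 1/54.
Manoj is living and takes 1/54.
Deepa is living and takes 1/9.

Bhavna 1/27; Deepa 1/9; Ishita 2/3; Manoj 1/54; Rajiv 1/9; Sarita 1/27; Vikram 1/54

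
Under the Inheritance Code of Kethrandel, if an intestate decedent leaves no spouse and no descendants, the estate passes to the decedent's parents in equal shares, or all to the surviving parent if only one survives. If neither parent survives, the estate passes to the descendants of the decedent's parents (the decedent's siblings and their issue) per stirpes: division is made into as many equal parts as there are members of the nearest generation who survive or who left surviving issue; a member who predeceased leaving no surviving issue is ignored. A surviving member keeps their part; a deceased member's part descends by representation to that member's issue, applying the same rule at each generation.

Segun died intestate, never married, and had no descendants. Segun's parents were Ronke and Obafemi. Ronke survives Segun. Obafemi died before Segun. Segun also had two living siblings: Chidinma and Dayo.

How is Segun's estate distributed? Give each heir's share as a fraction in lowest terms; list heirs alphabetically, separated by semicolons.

Ronke 1

Only one parent, Ronke, survives, so Ronke takes the entire estate. The siblings take nothing because a surviving parent has priority.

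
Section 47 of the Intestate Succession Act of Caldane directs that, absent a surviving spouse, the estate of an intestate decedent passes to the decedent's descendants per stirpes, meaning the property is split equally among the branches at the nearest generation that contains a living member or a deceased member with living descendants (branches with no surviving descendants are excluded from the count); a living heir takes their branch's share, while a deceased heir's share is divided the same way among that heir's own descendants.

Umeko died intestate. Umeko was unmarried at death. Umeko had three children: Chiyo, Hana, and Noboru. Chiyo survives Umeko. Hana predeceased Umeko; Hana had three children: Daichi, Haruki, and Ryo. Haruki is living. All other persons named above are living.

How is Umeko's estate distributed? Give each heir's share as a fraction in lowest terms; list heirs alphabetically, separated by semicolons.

There is no surviving spouse, so the entire estate passes to Umeko's descendants per stirpes.
The estate is divided into 3 equal shares of 1/3 among Chiyo, Hana, Noboru.
Chiyo is living and takes 1/3.
Hana predeceased; the 1/3 allotted to Hana's branch passes to Hana's issue by representation.
The 1/3 is divided into 3 equal shares of 1/9 among Daichi, Haruki, Ryo.
Daichi is living and takes 1/9.
Haruki is living and takes 1/9.
Ryo is living and takes 1/9.
Noboru is living and takes 1/3.

Chiyo 1/3; Daichi 1/9; Haruki 1/9; Noboru 1/3; Ryo 1/9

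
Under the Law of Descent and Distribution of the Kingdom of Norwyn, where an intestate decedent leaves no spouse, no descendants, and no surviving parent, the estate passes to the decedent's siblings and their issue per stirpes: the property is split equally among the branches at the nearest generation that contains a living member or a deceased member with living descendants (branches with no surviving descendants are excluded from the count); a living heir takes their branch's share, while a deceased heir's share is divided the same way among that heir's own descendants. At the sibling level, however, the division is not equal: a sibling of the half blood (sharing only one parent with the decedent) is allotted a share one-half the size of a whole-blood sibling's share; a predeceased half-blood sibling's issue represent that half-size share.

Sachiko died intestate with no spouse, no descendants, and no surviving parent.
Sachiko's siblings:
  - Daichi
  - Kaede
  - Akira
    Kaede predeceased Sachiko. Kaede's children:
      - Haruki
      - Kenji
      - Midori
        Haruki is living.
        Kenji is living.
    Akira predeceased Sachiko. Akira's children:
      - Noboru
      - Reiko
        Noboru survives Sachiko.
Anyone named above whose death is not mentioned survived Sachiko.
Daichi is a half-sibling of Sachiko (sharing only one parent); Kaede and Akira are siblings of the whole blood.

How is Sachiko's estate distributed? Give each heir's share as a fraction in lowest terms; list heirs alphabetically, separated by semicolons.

No spouse, descendants, or parent survives, so the estate passes to Sachiko's siblings per stirpes.
Half-blood siblings count for one-half the weight of whole-blood siblings at the initial division.
Dividing 1 in proportion to weights (total weight 5/2): Daichi (weight 1/2) → 1/5; Kaede (weight 1) → 2/5; Akira (weight 1) → 2/5.
Daichi is living and takes 1/5.
Kaede predeceased; the 2/5 allotted to Kaede's branch passes to Kaede's issue by representation.
The 2/5 is divided into 3 equal shares of 2/15 among Haruki, Kenji, Midori.
Haruki is living and takes 2/15.
Kenji is living and takes 2/15.
Midori is living and takes 2/15.
Akira predeceased; the 2/5 allotted to Akira's branch passes to Akira's issue by representation.
The 2/5 is divided into 2 equal shares of 1/5 among Noboru, Reiko.
Noboru is living and takes 1/5.
Reiko is living and takes 1/5.

Daichi 1/5; Haruki 2/15; Kenji 2/15; Midori 2/15; Noboru 1/5; Reiko 1/5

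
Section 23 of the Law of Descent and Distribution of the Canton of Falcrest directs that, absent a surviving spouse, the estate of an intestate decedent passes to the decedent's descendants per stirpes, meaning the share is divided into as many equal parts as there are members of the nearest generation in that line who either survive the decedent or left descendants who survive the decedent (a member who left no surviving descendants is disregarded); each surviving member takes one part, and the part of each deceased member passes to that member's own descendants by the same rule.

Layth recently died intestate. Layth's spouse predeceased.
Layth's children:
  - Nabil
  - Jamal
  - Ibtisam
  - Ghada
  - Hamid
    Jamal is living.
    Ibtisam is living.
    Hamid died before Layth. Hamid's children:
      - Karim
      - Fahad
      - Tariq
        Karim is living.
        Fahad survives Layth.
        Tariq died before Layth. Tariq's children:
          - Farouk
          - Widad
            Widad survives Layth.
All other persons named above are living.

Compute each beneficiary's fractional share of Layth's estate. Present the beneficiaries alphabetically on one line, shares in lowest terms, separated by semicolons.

Fahad 1/15; Farouk 1/30; Ghada 1/5; Ibtisam 1/5; Jamal 1/5; Karim 1/15; Nabil 1/5; Widad 1/30

There is no surviving spouse, so the entire estate passes to Layth's descendants per stirpes.
The estate is divided into 5 equal shares of 1/5 among Nabil, Jamal, Ibtisam, Ghada, Hamid.
Nabil is living and takes 1/5.
Jamal is living and takes 1/5.
Ibtisam is living and takes 1/5.
Ghada is living and takes 1/5.
Hamid predeceased; the 1/5 allotted to Hamid's branch passes to Hamid's issue by representation.
The 1/5 is divided into 3 equal shares of 1/15 among Karim, Fahad, Tariq.
Karim is living and takes 1/15.
Fahad is living and takes 1/15.
Tariq predeceased; the 1/15 allotted to Tariq's branch passes to Tariq's issue by representation.
The 1/15 is divided into 2 equal shares of 1/30 among Farouk, Widad.
Farouk is living and takes 1/30.
Widad is living and takes 1/30.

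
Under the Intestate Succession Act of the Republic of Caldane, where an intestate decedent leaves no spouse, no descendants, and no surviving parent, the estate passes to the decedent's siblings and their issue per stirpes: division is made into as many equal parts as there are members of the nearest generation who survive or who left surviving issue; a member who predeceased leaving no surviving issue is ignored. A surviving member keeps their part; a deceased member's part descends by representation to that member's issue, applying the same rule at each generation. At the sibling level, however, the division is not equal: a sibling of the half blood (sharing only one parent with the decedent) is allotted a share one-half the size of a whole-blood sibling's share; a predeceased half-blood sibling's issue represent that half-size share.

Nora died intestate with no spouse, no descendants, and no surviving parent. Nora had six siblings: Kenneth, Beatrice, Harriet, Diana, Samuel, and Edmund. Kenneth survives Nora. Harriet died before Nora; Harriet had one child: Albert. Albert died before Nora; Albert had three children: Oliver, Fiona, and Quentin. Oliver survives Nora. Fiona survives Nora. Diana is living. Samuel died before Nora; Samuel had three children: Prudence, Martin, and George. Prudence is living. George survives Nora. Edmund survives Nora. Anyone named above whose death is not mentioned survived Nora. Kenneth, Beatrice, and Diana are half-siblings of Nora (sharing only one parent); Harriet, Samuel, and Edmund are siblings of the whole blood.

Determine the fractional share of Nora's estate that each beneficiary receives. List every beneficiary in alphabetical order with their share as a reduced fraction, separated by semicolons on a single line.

Beatrice 1/9; Diana 1/9; Edmund 2/9; Fiona 2/27; George 2/27; Kenneth 1/9; Martin 2/27; Oliver 2/27; Prudence 2/27; Quentin 2/27

No spouse, descendants, or parent survives, so the estate passes to Nora's siblings per stirpes.
Half-blood siblings count for one-half the weight of whole-blood siblings at the initial division.
Dividing 1 in proportion to weights (total weight 9/2): Kenneth (weight 1/2) → 1/9; Beatrice (weight 1/2) → 1/9; Harriet (weight 1) → 2/9; Diana (weight 1/2) → 1/9; Samuel (weight 1) → 2/9; Edmund (weight 1) → 2/9.
Kenneth is living and takes 1/9.
Beatrice is living and takes 1/9.
Harriet predeceased; the 2/9 allotted to Harriet's branch passes to Harriet's issue by representation.
Albert's line is the sole branch at this level, so the full 2/9 passes to Albert's issue by representation.
The 2/9 is divided into 3 equal shares of 2/27 among Oliver, Fiona, Quentin.
Oliver is living and takes 2/27.
Fiona is living and takes 2/27.
Quentin is living and takes 2/27.
Diana is living and takes 1/9.
Samuel predeceased; the 2/9 allotted to Samuel's branch passes to Samuel's issue by representation.
The 2/9 is divided into 3 equal shares of 2/27 among Prudence, Martin, George.
Prudence is living and takes 2/27.
Martin is living and takes 2/27.
George is living and takes 2/27.
Edmund is living and takes 2/9.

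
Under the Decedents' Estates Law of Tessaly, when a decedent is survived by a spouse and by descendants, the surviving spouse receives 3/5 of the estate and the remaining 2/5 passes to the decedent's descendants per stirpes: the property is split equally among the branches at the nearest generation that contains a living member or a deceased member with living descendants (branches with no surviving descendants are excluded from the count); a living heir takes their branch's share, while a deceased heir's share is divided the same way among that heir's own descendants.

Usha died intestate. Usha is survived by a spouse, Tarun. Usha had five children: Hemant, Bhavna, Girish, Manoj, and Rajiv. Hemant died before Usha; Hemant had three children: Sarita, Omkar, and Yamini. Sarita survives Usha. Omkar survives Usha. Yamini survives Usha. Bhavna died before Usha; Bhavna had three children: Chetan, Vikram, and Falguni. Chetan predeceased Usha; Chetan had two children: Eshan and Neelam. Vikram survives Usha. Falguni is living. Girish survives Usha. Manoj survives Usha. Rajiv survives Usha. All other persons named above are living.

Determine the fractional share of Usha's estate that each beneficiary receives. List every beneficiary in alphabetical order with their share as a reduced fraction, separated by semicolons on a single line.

Tarun, as surviving spouse, takes 3/5.
The remaining 2/5 passes to Usha's descendants per stirpes.
The 2/5 is divided into 5 equal shares of 2/25 among Hemant, Bhavna, Girish, Manoj, Rajiv.
Hemant predeceased; the 2/25 allotted to Hemant's branch passes to Hemant's issue by representation.
The 2/25 is divided into 3 equal shares of 2/75 among Sarita, Omkar, Yamini.
Sarita is living and takes 2/75.
Omkar is living and takes 2/75.
Yamini is living and takes 2/75.
Bhavna predeceased; the 2/25 allotted to Bhavna's branch passes to Bhavna's issue by representation.
The 2/25 is divided into 3 equal shares of 2/75 among Chetan, Vikram, Falguni.
Chetan predeceased; the 2/75 allotted to Chetan's branch passes to Chetan's issue by representation.
The 2/75 is divided into 2 equal shares of 1/75 among Eshan, Neelam.
Eshan is living and takes 1/75.
Neelam is living and takes 1/75.
Vikram is living and takes 2/75.
Falguni is living and takes 2/75.
Girish is living and takes 2/25.
Manoj is living and takes 2/25.
Rajiv is living and takes 2/25.

Eshan 1/75; Falguni 2/75; Girish 2/25; Manoj 2/25; Neelam 1/75; Omkar 2/75; Rajiv 2/25; Sarita 2/75; Tarun 3/5; Vikram 2/75; Yamini 2/75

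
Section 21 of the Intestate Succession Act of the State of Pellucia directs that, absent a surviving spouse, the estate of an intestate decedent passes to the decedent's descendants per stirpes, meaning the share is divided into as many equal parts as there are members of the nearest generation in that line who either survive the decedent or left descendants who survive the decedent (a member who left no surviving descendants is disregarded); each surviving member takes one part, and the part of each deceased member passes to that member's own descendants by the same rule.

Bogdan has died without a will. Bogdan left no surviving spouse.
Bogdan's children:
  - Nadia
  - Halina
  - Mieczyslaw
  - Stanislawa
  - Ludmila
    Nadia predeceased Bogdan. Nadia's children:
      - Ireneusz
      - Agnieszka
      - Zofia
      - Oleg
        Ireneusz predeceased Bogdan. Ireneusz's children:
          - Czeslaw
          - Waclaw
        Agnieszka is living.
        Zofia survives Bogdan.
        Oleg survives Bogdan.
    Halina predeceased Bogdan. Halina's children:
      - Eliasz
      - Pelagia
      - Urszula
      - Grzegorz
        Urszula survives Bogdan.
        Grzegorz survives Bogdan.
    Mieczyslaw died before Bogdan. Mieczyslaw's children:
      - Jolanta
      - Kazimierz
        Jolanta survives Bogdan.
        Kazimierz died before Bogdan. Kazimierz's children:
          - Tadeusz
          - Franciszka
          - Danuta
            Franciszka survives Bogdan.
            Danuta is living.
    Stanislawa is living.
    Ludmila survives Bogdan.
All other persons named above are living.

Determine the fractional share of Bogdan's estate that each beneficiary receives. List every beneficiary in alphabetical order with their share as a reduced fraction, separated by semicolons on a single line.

Agnieszka 1/20; Czeslaw 1/40; Danuta 1/30; Eliasz 1/20; Franciszka 1/30; Grzegorz 1/20; Jolanta 1/10; Ludmila 1/5; Oleg 1/20; Pelagia 1/20; Stanislawa 1/5; Tadeusz 1/30; Urszula 1/20; Waclaw 1/40; Zofia 1/20

There is no surviving spouse, so the entire estate passes to Bogdan's descendants per stirpes.
The estate is divided into 5 equal shares of 1/5 among Nadia, Halina, Mieczyslaw, Stanislawa, Ludmila.
Nadia predeceased; the 1/5 allotted to Nadia's branch passes to Nadia's issue by representation.
The 1/5 is divided into 4 equal shares of 1/20 among Ireneusz, Agnieszka, Zofia, Oleg.
Ireneusz predeceased; the 1/20 allotted to Ireneusz's branch passes to Ireneusz's issue by representation.
The 1/20 is divided into 2 equal shares of 1/40 among Czeslaw, Waclaw.
Czeslaw is living and takes 1/40.
Waclaw is living and takes 1/40.
Agnieszka is living and takes 1/20.
Zofia is living and takes 1/20.
Oleg is living and takes 1/20.
Halina predeceased; the 1/5 allotted to Halina's branch passes to Halina's issue by representation.
The 1/5 is divided into 4 equal shares of 1/20 among Eliasz, Pelagia, Urszula, Grzegorz.
Eliasz is living and takes 1/20.
Pelagia is living and takes 1/20.
Urszula is living and takes 1/20.
Grzegorz is living and takes 1/20.
Mieczyslaw predeceased; the 1/5 allotted to Mieczyslaw's branch passes to Mieczyslaw's issue by representation.
The 1/5 is divided into 2 equal shares of 1/10 among Jolanta, Kazimierz.
Jolanta is living and takes 1/10.
Kazimierz predeceased; the 1/10 allotted to Kazimierz's branch passes to Kazimierz's issue by representation.
The 1/10 is divided into 3 equal shares of 1/30 among Tadeusz, Franciszka, Danuta.
Tadeusz is living and takes 1/30.
Franciszka is living and takes 1/30.
Danuta is living and takes 1/30.
Stanislawa is living and takes 1/5.
Ludmila is living and takes 1/5.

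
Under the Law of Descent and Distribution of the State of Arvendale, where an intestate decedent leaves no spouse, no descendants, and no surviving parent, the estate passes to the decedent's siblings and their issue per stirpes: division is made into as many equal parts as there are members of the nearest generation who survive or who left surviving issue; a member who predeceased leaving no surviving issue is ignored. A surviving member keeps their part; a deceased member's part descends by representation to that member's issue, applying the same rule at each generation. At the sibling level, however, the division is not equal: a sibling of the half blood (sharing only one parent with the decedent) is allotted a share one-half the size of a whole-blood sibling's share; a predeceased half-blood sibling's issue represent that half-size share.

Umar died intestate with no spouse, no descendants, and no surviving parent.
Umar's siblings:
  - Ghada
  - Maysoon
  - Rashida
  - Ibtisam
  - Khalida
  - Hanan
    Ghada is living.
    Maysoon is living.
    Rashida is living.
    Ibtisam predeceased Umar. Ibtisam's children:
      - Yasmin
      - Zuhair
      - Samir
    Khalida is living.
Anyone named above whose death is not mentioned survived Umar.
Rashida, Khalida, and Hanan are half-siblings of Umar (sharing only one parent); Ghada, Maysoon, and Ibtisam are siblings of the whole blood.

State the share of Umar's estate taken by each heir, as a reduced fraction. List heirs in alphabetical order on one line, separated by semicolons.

No spouse, descendants, or parent survives, so the estate passes to Umar's siblings per stirpes.
Half-blood siblings count for one-half the weight of whole-blood siblings at the initial division.
Dividing 1 in proportion to weights (total weight 9/2): Ghada (weight 1) → 2/9; Maysoon (weight 1) → 2/9; Rashida (weight 1/2) → 1/9; Ibtisam (weight 1) → 2/9; Khalida (weight 1/2) → 1/9; Hanan (weight 1/2) → 1/9.
Ghada is living and takes 2/9.
Maysoon is living and takes 2/9.
Rashida is living and takes 1/9.
Ibtisam predeceased; the 2/9 allotted to Ibtisam's branch passes to Ibtisam's issue by representation.
The 2/9 is divided into 3 equal shares of 2/27 among Yasmin, Zuhair, Samir.
Yasmin is living and takes 2/27.
Zuhair is living and takes 2/27.
Samir is living and takes 2/27.
Khalida is living and takes 1/9.
Hanan is living and takes 1/9.

Ghada 2/9; Hanan 1/9; Khalida 1/9; Maysoon 2/9; Rashida 1/9; Samir 2/27; Yasmin 2/27; Zuhair 2/27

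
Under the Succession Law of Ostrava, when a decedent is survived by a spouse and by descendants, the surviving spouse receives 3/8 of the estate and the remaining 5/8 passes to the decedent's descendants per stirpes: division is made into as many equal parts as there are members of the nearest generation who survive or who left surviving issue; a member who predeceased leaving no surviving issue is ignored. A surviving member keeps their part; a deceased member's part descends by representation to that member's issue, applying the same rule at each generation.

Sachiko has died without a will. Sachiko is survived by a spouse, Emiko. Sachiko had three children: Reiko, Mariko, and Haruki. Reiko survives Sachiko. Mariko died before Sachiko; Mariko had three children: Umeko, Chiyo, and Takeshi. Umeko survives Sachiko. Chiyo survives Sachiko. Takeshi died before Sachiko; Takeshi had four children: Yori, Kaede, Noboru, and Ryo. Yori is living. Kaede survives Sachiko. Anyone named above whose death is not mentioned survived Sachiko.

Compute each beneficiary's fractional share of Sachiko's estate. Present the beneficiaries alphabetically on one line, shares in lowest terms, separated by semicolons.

Chiyo 5/72; Emiko 3/8; Haruki 5/24; Kaede 5/288; Noboru 5/288; Reiko 5/24; Ryo 5/288; Umeko 5/72; Yori 5/288

Emiko, as surviving spouse, takes 3/8.
The remaining 5/8 passes to Sachiko's descendants per stirpes.
The 5/8 is divided into 3 equal shares of 5/24 among Reiko, Mariko, Haruki.
Reiko is living and takes 5/24.
Mariko predeceased; the 5/24 allotted to Mariko's branch passes to Mariko's issue by representation.
The 5/24 is divided into 3 equal shares of 5/72 among Umeko, Chiyo, Takeshi.
Umeko is living and takes 5/72.
Chiyo is living and takes 5/72.
Takeshi predeceased; the 5/72 allotted to Takeshi's branch passes to Takeshi's issue by representation.
The 5/72 is divided into 4 equal shares of 5/288 among Yori, Kaede, Noboru, Ryo.
Yori is living and takes 5/288.
Kaede is living and takes 5/288.
Noboru is living and takes 5/288.
Ryo is living and takes 5/288.
Haruki is living and takes 5/24.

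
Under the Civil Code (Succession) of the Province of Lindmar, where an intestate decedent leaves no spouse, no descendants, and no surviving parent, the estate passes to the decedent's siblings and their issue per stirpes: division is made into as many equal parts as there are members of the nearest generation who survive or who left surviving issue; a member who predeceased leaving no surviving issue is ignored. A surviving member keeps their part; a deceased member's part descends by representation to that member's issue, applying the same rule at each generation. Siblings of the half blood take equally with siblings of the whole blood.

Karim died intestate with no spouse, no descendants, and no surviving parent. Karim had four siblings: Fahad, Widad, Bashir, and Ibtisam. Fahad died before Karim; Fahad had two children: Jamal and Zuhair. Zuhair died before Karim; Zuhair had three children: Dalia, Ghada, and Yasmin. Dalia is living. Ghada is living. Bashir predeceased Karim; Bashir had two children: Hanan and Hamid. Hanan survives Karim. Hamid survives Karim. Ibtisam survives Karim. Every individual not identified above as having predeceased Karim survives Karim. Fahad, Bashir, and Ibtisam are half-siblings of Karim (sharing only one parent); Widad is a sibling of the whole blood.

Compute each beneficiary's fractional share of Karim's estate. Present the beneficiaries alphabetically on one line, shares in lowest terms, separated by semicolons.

No spouse, descendants, or parent survives, so the estate passes to Karim's siblings per stirpes.
Half-blood and whole-blood siblings take equally under the stated rule.
The estate is divided into 4 equal shares of 1/4 among Fahad, Widad, Bashir, Ibtisam.
Fahad predeceased; the 1/4 allotted to Fahad's branch passes to Fahad's issue by representation.
The 1/4 is divided into 2 equal shares of 1/8 among Jamal, Zuhair.
Jamal is living and takes 1/8.
Zuhair predeceased; the 1/8 allotted to Zuhair's branch passes to Zuhair's issue by representation.
The 1/8 is divided into 3 equal shares of 1/24 among Dalia, Ghada, Yasmin.
Dalia is living and takes 1/24.
Ghada is living and takes 1/24.
Yasmin is living and takes 1/24.
Widad is living and takes 1/4.
Bashir predeceased; the 1/4 allotted to Bashir's branch passes to Bashir's issue by representation.
The 1/4 is divided into 2 equal shares of 1/8 among Hanan, Hamid.
Hanan is living and takes 1/8.
Hamid is living and takes 1/8.
Ibtisam is living and takes 1/4.

Dalia 1/24; Ghada 1/24; Hamid 1/8; Hanan 1/8; Ibtisam 1/4; Jamal 1/8; Widad 1/4; Yasmin 1/24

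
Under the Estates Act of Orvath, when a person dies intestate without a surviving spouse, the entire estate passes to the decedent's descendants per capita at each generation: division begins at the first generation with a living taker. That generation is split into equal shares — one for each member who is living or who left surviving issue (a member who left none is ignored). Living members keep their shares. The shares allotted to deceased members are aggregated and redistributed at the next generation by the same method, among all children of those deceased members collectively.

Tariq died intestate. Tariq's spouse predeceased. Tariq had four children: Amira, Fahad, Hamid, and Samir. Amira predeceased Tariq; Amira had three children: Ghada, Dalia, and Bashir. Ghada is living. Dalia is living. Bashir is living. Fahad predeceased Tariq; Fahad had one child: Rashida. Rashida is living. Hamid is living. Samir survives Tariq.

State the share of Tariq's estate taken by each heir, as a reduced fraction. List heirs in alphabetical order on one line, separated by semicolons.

Bashir 1/8; Dalia 1/8; Ghada 1/8; Hamid 1/4; Rashida 1/8; Samir 1/4

There is no surviving spouse, so the entire estate passes to Tariq's descendants per capita at each generation.
At generation 1 (Amira, Fahad, Hamid, Samir) there are 4 shares of (1)/4 = 1/4 each.
Living: Hamid and Samir — each takes 1/4.
Deceased: Amira and Fahad. Their combined 1/2 is pooled and carried to generation 2.
At generation 2 (Ghada, Dalia, Bashir, Rashida) there are 4 shares of (1/2)/4 = 1/8 each.
Living: Ghada, Dalia, Bashir, and Rashida — each takes 1/8.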